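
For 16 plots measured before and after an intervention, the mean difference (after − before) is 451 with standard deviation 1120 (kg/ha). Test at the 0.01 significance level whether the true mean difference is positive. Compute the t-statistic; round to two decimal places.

H0: μ_d = 0; H1: μ_d > 0 (paired t-test on the differences, right-tailed).
t = d̄/(s_d/√n) = 451/(1120/√16) = 1.61
df = n − 1 = 15
p-value = P(T ≥ 1.61) ≈ 0.0640
Since p ≈ 0.0640 > α = 0.01, fail to reject H0; the evidence is not statistically significant.

1.61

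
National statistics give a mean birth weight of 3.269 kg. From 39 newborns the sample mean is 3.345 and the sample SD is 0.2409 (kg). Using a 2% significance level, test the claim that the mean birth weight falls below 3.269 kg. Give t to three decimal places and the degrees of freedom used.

H0: μ = 3.269; H1: μ < 3.269 (one-sample t-test, left-tailed).
t = (x̄ − μ₀)/(s/√n) = (3.345 − 3.269)/(0.2409/√39) = 1.970
df = n − 1 = 38
p-value = P(T ≤ 1.970) ≈ 0.972
Since p ≈ 0.972 > α = 0.02, fail to reject H0; the evidence is not statistically significant.

t = 1.970, df = 38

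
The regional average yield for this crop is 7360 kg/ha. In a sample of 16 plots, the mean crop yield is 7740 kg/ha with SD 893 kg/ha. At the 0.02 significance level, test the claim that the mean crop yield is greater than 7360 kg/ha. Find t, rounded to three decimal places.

H0: μ = 7360; H1: μ > 7360 (one-sample t-test, right-tailed).
t = (x̄ − μ₀)/(s/√n) = (7740 − 7360)/(893/√16) = 1.702
df = n − 1 = 15
p-value = P(T ≥ 1.702) ≈ 0.0547
Since p ≈ 0.0547 > α = 0.02, fail to reject H0; the data do not provide sufficient evidence against H0.

1.702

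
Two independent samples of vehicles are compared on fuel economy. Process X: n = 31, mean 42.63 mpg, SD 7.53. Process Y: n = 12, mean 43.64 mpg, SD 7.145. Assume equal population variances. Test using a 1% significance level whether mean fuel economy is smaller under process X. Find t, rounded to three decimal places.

-0.400

Let group 1 = process X, group 2 = process Y. H0: μ_1 = μ_2; H1: μ_1 < μ_2 (two-sample pooled-variance t-test, left-tailed).
s_p² = [(31−1)·7.53² + (12−1)·7.145²]/(31+12−2) = 55.1851
t = (42.63 − 43.64)/√[55.1851·(1/31 + 1/12)] = -0.400
df = n₁ + n₂ − 2 = 41
p-value = P(T ≤ -0.400) ≈ 0.346
Since p ≈ 0.346 > α = 0.01, fail to reject H0; the data do not provide sufficient evidence against H0.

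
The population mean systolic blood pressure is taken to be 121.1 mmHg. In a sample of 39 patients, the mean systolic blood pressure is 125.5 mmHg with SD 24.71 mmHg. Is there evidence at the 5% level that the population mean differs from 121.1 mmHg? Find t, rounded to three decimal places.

H0: μ = 121.1; H1: μ ≠ 121.1 (one-sample t-test, two-sided).
t = (x̄ − μ₀)/(s/√n) = (125.5 − 121.1)/(24.71/√39) = 1.112
df = n − 1 = 38
Two-sided p-value ≈ 0.273
Since p ≈ 0.273 > α = 0.05, fail to reject H0; the evidence is not statistically significant.

1.112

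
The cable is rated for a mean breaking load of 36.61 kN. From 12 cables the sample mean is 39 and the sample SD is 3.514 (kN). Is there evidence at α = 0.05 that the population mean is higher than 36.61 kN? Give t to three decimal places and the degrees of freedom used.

t = 2.356, df = 11

H0: μ = 36.61; H1: μ > 36.61 (one-sample t-test, right-tailed).
t = (x̄ − μ₀)/(s/√n) = (39 − 36.61)/(3.514/√12) = 2.356
df = n − 1 = 11
p-value = P(T ≥ 2.356) ≈ 0.0190
Since p ≈ 0.0190 < α = 0.05, reject H0; the evidence is statistically significant.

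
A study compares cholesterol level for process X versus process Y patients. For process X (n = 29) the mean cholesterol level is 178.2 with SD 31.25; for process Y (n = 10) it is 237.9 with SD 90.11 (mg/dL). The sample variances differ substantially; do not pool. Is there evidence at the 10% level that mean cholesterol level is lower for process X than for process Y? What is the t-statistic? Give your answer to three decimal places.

Let group 1 = process X, group 2 = process Y. H0: μ_1 = μ_2; H1: μ_1 < μ_2 (Welch's two-sample t-test, left-tailed).
t = (x̄_1 − x̄_2)/√(s_1²/n_1 + s_2²/n_2) = (178.2 − 237.9)/√(31.25²/29 + 90.11²/10) = -2.053
Welch–Satterthwaite df ≈ 9.76
p-value = P(T ≤ -2.053) ≈ 0.034
Since p ≈ 0.034 < α = 0.1, reject H0; the data support H1.

-2.053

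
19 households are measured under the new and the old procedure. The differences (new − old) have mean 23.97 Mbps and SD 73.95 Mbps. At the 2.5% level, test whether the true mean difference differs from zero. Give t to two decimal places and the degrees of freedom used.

H0: μ_d = 0; H1: μ_d ≠ 0 (paired t-test on the differences, two-sided).
t = d̄/(s_d/√n) = 23.97/(73.95/√19) = 1.41
df = n − 1 = 18
Two-sided p-value ≈ 0.1747
Since p ≈ 0.1747 > α = 0.025, fail to reject H0; the evidence is not statistically significant.

t = 1.41, df = 18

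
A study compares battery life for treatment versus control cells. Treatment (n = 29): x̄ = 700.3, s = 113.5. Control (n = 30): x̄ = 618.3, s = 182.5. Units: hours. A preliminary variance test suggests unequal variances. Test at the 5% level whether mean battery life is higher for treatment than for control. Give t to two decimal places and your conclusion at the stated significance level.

Let group 1 = treatment, group 2 = control. H0: μ_1 = μ_2; H1: μ_1 > μ_2 (Welch's two-sample t-test, right-tailed).
t = (x̄_1 − x̄_2)/√(s_1²/n_1 + s_2²/n_2) = (700.3 − 618.3)/√(113.5²/29 + 182.5²/30) = 2.08
Welch–Satterthwaite df ≈ 48.76
p-value = P(T ≥ 2.08) ≈ 0.0214
Since p ≈ 0.0214 < α = 0.05, reject H0; the data support H1.

t = 2.08; reject H0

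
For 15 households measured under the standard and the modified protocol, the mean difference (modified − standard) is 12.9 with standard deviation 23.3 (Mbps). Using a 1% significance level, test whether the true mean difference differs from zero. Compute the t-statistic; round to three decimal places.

2.144

H0: μ_d = 0; H1: μ_d ≠ 0 (paired t-test on the differences, two-sided).
t = d̄/(s_d/√n) = 12.9/(23.3/√15) = 2.144
df = n − 1 = 14
Two-sided p-value ≈ 0.0500
Since p ≈ 0.0500 > α = 0.01, fail to reject H0; the evidence is not statistically significant.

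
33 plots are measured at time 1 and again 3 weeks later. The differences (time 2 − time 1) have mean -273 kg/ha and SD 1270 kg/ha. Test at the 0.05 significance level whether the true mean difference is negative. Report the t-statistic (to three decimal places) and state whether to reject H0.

t = -1.235; fail to reject H0

H0: μ_d = 0; H1: μ_d < 0 (paired t-test on the differences, left-tailed).
t = d̄/(s_d/√n) = -273/(1270/√33) = -1.235
df = n − 1 = 32
p-value = P(T ≤ -1.235) ≈ 0.1129
Since p ≈ 0.1129 > α = 0.05, fail to reject H0; the evidence is not statistically significant.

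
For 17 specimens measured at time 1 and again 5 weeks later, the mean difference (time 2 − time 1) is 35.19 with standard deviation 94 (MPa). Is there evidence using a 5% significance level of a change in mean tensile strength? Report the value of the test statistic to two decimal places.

H0: μ_d = 0; H1: μ_d ≠ 0 (paired t-test on the differences, two-sided).
t = d̄/(s_d/√n) = 35.19/(94/√17) = 1.54
df = n − 1 = 16
Two-sided p-value ≈ 0.1422
Since p ≈ 0.1422 > α = 0.05, fail to reject H0; the evidence is not statistically significant.

1.54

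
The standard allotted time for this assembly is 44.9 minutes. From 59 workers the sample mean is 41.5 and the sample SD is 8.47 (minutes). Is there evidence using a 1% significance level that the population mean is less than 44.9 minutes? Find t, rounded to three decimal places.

-3.083

H0: μ = 44.9; H1: μ < 44.9 (one-sample t-test, left-tailed).
t = (x̄ − μ₀)/(s/√n) = (41.5 − 44.9)/(8.47/√59) = -3.083
df = n − 1 = 58
p-value = P(T ≤ -3.083) ≈ 0.0016
Since p ≈ 0.0016 < α = 0.01, reject H0; the data support H1.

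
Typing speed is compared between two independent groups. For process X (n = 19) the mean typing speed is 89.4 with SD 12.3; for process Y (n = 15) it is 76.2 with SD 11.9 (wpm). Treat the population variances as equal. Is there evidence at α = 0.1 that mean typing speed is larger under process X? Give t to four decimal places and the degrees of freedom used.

Let group 1 = process X, group 2 = process Y. H0: μ_1 = μ_2; H1: μ_1 > μ_2 (two-sample pooled-variance t-test, right-tailed).
s_p² = [(19−1)·12.3² + (15−1)·11.9²]/(19+15−2) = 147.055
t = (89.4 − 76.2)/√[147.055·(1/19 + 1/15)] = 3.1515
df = n₁ + n₂ − 2 = 32
p-value = P(T ≥ 3.1515) ≈ 0.002
Since p ≈ 0.002 < α = 0.1, reject H0; the evidence is statistically significant.

t = 3.1515, df = 32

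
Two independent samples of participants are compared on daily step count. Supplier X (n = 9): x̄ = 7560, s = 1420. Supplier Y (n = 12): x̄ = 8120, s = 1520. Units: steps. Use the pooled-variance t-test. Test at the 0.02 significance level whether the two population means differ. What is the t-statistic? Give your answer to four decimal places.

Let group 1 = supplier X, group 2 = supplier Y. H0: μ_1 = μ_2; H1: μ_1 ≠ μ_2 (two-sample pooled-variance t-test, two-sided).
s_p² = [(9−1)·1420² + (12−1)·1520²]/(9+12−2) = 2186610
t = (7560 − 8120)/√[2186610·(1/9 + 1/12)] = -0.8588
df = n₁ + n₂ − 2 = 19
Two-sided p-value ≈ 0.4011
Since p ≈ 0.4011 > α = 0.02, fail to reject H0; the data do not provide sufficient evidence against H0.

-0.8588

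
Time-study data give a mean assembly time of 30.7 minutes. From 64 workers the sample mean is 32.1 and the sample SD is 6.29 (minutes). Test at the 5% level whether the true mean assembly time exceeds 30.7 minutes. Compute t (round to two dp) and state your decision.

t = 1.78; reject H0

H0: μ = 30.7; H1: μ > 30.7 (one-sample t-test, right-tailed).
t = (x̄ − μ₀)/(s/√n) = (32.1 − 30.7)/(6.29/√64) = 1.78
df = n − 1 = 63
p-value = P(T ≥ 1.78) ≈ 0.040
Since p ≈ 0.040 < α = 0.05, reject H0; the evidence is statistically significant.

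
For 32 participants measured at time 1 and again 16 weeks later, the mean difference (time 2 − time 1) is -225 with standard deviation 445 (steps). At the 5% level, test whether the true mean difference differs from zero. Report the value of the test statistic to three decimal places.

-2.860

H0: μ_d = 0; H1: μ_d ≠ 0 (paired t-test on the differences, two-sided).
t = d̄/(s_d/√n) = -225/(445/√32) = -2.860
df = n − 1 = 31
Two-sided p-value ≈ 0.008
Since p ≈ 0.008 < α = 0.05, reject H0; the evidence is statistically significant.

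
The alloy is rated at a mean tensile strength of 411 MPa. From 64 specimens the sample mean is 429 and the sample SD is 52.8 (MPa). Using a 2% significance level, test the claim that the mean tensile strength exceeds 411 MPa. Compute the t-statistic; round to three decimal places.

2.727

H0: μ = 411; H1: μ > 411 (one-sample t-test, right-tailed).
t = (x̄ − μ₀)/(s/√n) = (429 − 411)/(52.8/√64) = 2.727
df = n − 1 = 63
p-value = P(T ≥ 2.727) ≈ 0.004
Since p ≈ 0.004 < α = 0.02, reject H0; the evidence is statistically significant.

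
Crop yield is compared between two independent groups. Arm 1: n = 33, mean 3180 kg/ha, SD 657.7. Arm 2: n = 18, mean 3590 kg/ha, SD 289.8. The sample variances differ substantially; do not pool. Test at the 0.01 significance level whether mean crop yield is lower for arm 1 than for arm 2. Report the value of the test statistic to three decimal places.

-3.075

Let group 1 = arm 1, group 2 = arm 2. H0: μ_1 = μ_2; H1: μ_1 < μ_2 (Welch's two-sample t-test, left-tailed).
t = (x̄_1 − x̄_2)/√(s_1²/n_1 + s_2²/n_2) = (3180 − 3590)/√(657.7²/33 + 289.8²/18) = -3.075
Welch–Satterthwaite df ≈ 47.51
p-value = P(T ≤ -3.075) ≈ 0.002
Since p ≈ 0.002 < α = 0.01, reject H0; the evidence is statistically significant.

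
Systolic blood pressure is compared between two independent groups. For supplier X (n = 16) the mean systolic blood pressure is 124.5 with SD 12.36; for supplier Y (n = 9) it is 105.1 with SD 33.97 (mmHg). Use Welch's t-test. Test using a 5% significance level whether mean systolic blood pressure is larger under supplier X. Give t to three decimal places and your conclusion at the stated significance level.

t = 1.653; fail to reject H0

Let group 1 = supplier X, group 2 = supplier Y. H0: μ_1 = μ_2; H1: μ_1 > μ_2 (Welch's two-sample t-test, right-tailed).
t = (x̄_1 − x̄_2)/√(s_1²/n_1 + s_2²/n_2) = (124.5 − 105.1)/√(12.36²/16 + 33.97²/9) = 1.653
Welch–Satterthwaite df ≈ 9.21
p-value = P(T ≥ 1.653) ≈ 0.066
Since p ≈ 0.066 > α = 0.05, fail to reject H0; the evidence is not statistically significant.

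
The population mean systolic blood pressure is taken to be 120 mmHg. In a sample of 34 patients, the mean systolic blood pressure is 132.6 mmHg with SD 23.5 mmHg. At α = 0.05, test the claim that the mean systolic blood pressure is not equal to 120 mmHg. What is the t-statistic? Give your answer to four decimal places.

H0: μ = 120; H1: μ ≠ 120 (one-sample t-test, two-sided).
t = (x̄ − μ₀)/(s/√n) = (132.6 − 120)/(23.5/√34) = 3.1264
df = n − 1 = 33
Two-sided p-value ≈ 0.004
Since p ≈ 0.004 < α = 0.05, reject H0; the evidence is statistically significant.

3.1264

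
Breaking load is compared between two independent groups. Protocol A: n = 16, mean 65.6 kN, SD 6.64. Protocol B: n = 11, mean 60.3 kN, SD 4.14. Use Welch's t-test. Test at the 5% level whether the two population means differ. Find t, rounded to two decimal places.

Let group 1 = protocol A, group 2 = protocol B. H0: μ_1 = μ_2; H1: μ_1 ≠ μ_2 (Welch's two-sample t-test, two-sided).
t = (x̄_1 − x̄_2)/√(s_1²/n_1 + s_2²/n_2) = (65.6 − 60.3)/√(6.64²/16 + 4.14²/11) = 2.55
Welch–Satterthwaite df ≈ 24.84
Two-sided p-value ≈ 0.0173
Since p ≈ 0.0173 < α = 0.05, reject H0; the data support H1.

2.55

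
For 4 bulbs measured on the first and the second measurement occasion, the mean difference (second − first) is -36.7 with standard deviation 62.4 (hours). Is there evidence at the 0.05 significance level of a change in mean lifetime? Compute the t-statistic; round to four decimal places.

-1.1763

H0: μ_d = 0; H1: μ_d ≠ 0 (paired t-test on the differences, two-sided).
t = d̄/(s_d/√n) = -36.7/(62.4/√4) = -1.1763
df = n − 1 = 3
Two-sided p-value ≈ 0.3243
Since p ≈ 0.3243 > α = 0.05, fail to reject H0; the data do not provide sufficient evidence against H0.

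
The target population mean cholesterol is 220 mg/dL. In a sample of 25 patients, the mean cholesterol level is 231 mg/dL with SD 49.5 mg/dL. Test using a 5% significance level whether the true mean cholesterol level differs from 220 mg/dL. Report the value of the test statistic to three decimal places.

H0: μ = 220; H1: μ ≠ 220 (one-sample t-test, two-sided).
t = (x̄ − μ₀)/(s/√n) = (231 − 220)/(49.5/√25) = 1.111
df = n − 1 = 24
Two-sided p-value ≈ 0.278
Since p ≈ 0.278 > α = 0.05, fail to reject H0; the data do not provide sufficient evidence against H0.

1.111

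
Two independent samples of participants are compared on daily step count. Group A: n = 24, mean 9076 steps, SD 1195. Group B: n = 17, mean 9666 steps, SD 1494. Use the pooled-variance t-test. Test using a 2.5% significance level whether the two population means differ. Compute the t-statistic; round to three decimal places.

-1.404

Let group 1 = group A, group 2 = group B. H0: μ_1 = μ_2; H1: μ_1 ≠ μ_2 (two-sample pooled-variance t-test, two-sided).
s_p² = [(24−1)·1195² + (17−1)·1494²]/(24+17−2) = 1757880
t = (9076 − 9666)/√[1757880·(1/24 + 1/17)] = -1.404
df = n₁ + n₂ − 2 = 39
Two-sided p-value ≈ 0.168
Since p ≈ 0.168 > α = 0.025, fail to reject H0; the data do not provide sufficient evidence against H0.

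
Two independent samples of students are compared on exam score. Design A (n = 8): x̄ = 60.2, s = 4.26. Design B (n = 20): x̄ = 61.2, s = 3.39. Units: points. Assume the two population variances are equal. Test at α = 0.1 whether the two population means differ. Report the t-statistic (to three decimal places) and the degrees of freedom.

t = -0.656, df = 26

Let group 1 = design A, group 2 = design B. H0: μ_1 = μ_2; H1: μ_1 ≠ μ_2 (two-sample pooled-variance t-test, two-sided).
s_p² = [(8−1)·4.26² + (20−1)·3.39²]/(8+20−2) = 13.284
t = (60.2 − 61.2)/√[13.284·(1/8 + 1/20)] = -0.656
df = n₁ + n₂ − 2 = 26
Two-sided p-value ≈ 0.518
Since p ≈ 0.518 > α = 0.1, fail to reject H0; the evidence is not statistically significant.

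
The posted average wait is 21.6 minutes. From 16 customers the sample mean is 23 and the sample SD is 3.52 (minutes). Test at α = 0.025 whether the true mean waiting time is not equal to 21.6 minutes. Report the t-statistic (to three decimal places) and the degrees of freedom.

H0: μ = 21.6; H1: μ ≠ 21.6 (one-sample t-test, two-sided).
t = (x̄ − μ₀)/(s/√n) = (23 − 21.6)/(3.52/√16) = 1.591
df = n − 1 = 15
Two-sided p-value ≈ 0.1325
Since p ≈ 0.1325 > α = 0.025, fail to reject H0; the evidence is not statistically significant.

t = 1.591, df = 15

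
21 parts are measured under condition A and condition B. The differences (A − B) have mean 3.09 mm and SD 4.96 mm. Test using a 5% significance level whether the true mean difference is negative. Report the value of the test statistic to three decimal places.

2.855

H0: μ_d = 0; H1: μ_d < 0 (paired t-test on the differences, left-tailed).
t = d̄/(s_d/√n) = 3.09/(4.96/√21) = 2.855
df = n − 1 = 20
p-value = P(T ≤ 2.855) ≈ 0.995
Since p ≈ 0.995 > α = 0.05, fail to reject H0; the evidence is not statistically significant.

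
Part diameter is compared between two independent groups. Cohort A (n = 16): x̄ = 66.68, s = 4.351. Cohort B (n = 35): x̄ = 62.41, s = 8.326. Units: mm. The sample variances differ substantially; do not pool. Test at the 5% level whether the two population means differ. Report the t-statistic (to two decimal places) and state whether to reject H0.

Let group 1 = cohort A, group 2 = cohort B. H0: μ_1 = μ_2; H1: μ_1 ≠ μ_2 (Welch's two-sample t-test, two-sided).
t = (x̄_1 − x̄_2)/√(s_1²/n_1 + s_2²/n_2) = (66.68 − 62.41)/√(4.351²/16 + 8.326²/35) = 2.40
Welch–Satterthwaite df ≈ 47.96
Two-sided p-value ≈ 0.0203
Since p ≈ 0.0203 < α = 0.05, reject H0; the data support H1.

t = 2.40; reject H0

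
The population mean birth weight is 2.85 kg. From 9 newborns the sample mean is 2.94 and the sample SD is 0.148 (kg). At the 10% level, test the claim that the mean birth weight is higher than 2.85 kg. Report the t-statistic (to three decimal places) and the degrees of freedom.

H0: μ = 2.85; H1: μ > 2.85 (one-sample t-test, right-tailed).
t = (x̄ − μ₀)/(s/√n) = (2.94 − 2.85)/(0.148/√9) = 1.824
df = n − 1 = 8
p-value = P(T ≥ 1.824) ≈ 0.053
Since p ≈ 0.053 < α = 0.1, reject H0; the data support H1.

t = 1.824, df = 8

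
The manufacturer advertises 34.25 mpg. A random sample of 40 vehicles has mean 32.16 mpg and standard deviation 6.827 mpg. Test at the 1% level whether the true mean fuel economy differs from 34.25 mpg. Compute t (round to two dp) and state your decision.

t = -1.94; fail to reject H0

H0: μ = 34.25; H1: μ ≠ 34.25 (one-sample t-test, two-sided).
t = (x̄ − μ₀)/(s/√n) = (32.16 − 34.25)/(6.827/√40) = -1.94
df = n − 1 = 39
Two-sided p-value ≈ 0.060
Since p ≈ 0.060 > α = 0.01, fail to reject H0; the data do not provide sufficient evidence against H0.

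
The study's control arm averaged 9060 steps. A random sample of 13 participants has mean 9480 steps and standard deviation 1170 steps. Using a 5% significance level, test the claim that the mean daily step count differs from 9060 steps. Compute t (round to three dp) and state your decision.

t = 1.294; fail to reject H0

H0: μ = 9060; H1: μ ≠ 9060 (one-sample t-test, two-sided).
t = (x̄ − μ₀)/(s/√n) = (9480 − 9060)/(1170/√13) = 1.294
df = n − 1 = 12
Two-sided p-value ≈ 0.2199
Since p ≈ 0.2199 > α = 0.05, fail to reject H0; the data do not provide sufficient evidence against H0.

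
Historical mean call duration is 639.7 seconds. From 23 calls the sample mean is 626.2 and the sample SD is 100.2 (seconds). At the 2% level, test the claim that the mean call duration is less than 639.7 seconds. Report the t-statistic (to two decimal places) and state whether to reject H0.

t = -0.65; fail to reject H0

H0: μ = 639.7; H1: μ < 639.7 (one-sample t-test, left-tailed).
t = (x̄ − μ₀)/(s/√n) = (626.2 − 639.7)/(100.2/√23) = -0.65
df = n − 1 = 22
p-value = P(T ≤ -0.65) ≈ 0.2624
Since p ≈ 0.2624 > α = 0.02, fail to reject H0; the data do not provide sufficient evidence against H0.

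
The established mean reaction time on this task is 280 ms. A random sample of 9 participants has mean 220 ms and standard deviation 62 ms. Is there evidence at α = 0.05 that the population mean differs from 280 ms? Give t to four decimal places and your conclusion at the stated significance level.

t = -2.9032; reject H0

H0: μ = 280; H1: μ ≠ 280 (one-sample t-test, two-sided).
t = (x̄ − μ₀)/(s/√n) = (220 − 280)/(62/√9) = -2.9032
df = n − 1 = 8
Two-sided p-value ≈ 0.020
Since p ≈ 0.020 < α = 0.05, reject H0; the evidence is statistically significant.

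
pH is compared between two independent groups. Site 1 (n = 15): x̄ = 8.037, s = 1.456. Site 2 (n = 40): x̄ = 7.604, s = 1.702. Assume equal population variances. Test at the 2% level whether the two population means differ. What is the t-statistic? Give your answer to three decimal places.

Let group 1 = site 1, group 2 = site 2. H0: μ_1 = μ_2; H1: μ_1 ≠ μ_2 (two-sample pooled-variance t-test, two-sided).
s_p² = [(15−1)·1.456² + (40−1)·1.702²]/(15+40−2) = 2.69159
t = (8.037 − 7.604)/√[2.69159·(1/15 + 1/40)] = 0.872
df = n₁ + n₂ − 2 = 53
Two-sided p-value ≈ 0.387
Since p ≈ 0.387 > α = 0.02, fail to reject H0; the data do not provide sufficient evidence against H0.

0.872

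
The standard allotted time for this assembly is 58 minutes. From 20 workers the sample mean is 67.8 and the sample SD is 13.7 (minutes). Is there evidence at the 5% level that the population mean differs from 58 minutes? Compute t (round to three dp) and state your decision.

H0: μ = 58; H1: μ ≠ 58 (one-sample t-test, two-sided).
t = (x̄ − μ₀)/(s/√n) = (67.8 − 58)/(13.7/√20) = 3.199
df = n − 1 = 19
Two-sided p-value ≈ 0.0047
Since p ≈ 0.0047 < α = 0.05, reject H0; the data support H1.

t = 3.199; reject H0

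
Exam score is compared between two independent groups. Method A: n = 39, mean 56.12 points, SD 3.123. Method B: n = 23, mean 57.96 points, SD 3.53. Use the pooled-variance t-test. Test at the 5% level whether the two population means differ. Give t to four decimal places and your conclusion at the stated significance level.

t = -2.1350; reject H0

Let group 1 = method A, group 2 = method B. H0: μ_1 = μ_2; H1: μ_1 ≠ μ_2 (two-sample pooled-variance t-test, two-sided).
s_p² = [(39−1)·3.123² + (23−1)·3.53²]/(39+23−2) = 10.746
t = (56.12 − 57.96)/√[10.746·(1/39 + 1/23)] = -2.1350
df = n₁ + n₂ − 2 = 60
Two-sided p-value ≈ 0.0369
Since p ≈ 0.0369 < α = 0.05, reject H0; the data support H1.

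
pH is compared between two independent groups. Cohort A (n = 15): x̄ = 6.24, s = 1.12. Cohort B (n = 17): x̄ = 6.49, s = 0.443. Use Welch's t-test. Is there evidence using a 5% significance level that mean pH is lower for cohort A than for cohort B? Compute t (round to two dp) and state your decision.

Let group 1 = cohort A, group 2 = cohort B. H0: μ_1 = μ_2; H1: μ_1 < μ_2 (Welch's two-sample t-test, left-tailed).
t = (x̄_1 − x̄_2)/√(s_1²/n_1 + s_2²/n_2) = (6.24 − 6.49)/√(1.12²/15 + 0.443²/17) = -0.81
Welch–Satterthwaite df ≈ 17.83
p-value = P(T ≤ -0.81) ≈ 0.2142
Since p ≈ 0.2142 > α = 0.05, fail to reject H0; the evidence is not statistically significant.

t = -0.81; fail to reject H0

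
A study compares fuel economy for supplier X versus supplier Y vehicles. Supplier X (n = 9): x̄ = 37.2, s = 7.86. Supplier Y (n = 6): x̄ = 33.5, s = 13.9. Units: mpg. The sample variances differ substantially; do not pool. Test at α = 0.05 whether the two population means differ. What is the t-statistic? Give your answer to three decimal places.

Let group 1 = supplier X, group 2 = supplier Y. H0: μ_1 = μ_2; H1: μ_1 ≠ μ_2 (Welch's two-sample t-test, two-sided).
t = (x̄_1 − x̄_2)/√(s_1²/n_1 + s_2²/n_2) = (37.2 − 33.5)/√(7.86²/9 + 13.9²/6) = 0.592
Welch–Satterthwaite df ≈ 7.16
Two-sided p-value ≈ 0.5721
Since p ≈ 0.5721 > α = 0.05, fail to reject H0; the data do not provide sufficient evidence against H0.

0.592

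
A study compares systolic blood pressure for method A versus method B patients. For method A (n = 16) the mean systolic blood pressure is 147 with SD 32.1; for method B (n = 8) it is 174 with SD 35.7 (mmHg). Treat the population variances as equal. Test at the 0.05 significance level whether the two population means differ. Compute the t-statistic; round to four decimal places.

-1.8732

Let group 1 = method A, group 2 = method B. H0: μ_1 = μ_2; H1: μ_1 ≠ μ_2 (two-sample pooled-variance t-test, two-sided).
s_p² = [(16−1)·32.1² + (8−1)·35.7²]/(16+8−2) = 1108.07
t = (147 − 174)/√[1108.07·(1/16 + 1/8)] = -1.8732
df = n₁ + n₂ − 2 = 22
Two-sided p-value ≈ 0.074
Since p ≈ 0.074 > α = 0.05, fail to reject H0; the data do not provide sufficient evidence against H0.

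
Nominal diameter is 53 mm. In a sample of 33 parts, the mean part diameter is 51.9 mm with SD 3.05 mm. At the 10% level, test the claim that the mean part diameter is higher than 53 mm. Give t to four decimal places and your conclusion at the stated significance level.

H0: μ = 53; H1: μ > 53 (one-sample t-test, right-tailed).
t = (x̄ − μ₀)/(s/√n) = (51.9 − 53)/(3.05/√33) = -2.0718
df = n − 1 = 32
p-value = P(T ≥ -2.0718) ≈ 0.977
Since p ≈ 0.977 > α = 0.1, fail to reject H0; the data do not provide sufficient evidence against H0.

t = -2.0718; fail to reject H0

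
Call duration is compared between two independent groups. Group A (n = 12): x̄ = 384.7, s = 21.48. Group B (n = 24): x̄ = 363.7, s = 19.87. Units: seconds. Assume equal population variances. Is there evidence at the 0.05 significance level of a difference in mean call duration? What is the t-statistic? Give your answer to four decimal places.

Let group 1 = group A, group 2 = group B. H0: μ_1 = μ_2; H1: μ_1 ≠ μ_2 (two-sample pooled-variance t-test, two-sided).
s_p² = [(12−1)·21.48² + (24−1)·19.87²]/(12+24−2) = 416.355
t = (384.7 − 363.7)/√[416.355·(1/12 + 1/24)] = 2.9109
df = n₁ + n₂ − 2 = 34
Two-sided p-value ≈ 0.0063
Since p ≈ 0.0063 < α = 0.05, reject H0; the evidence is statistically significant.

2.9109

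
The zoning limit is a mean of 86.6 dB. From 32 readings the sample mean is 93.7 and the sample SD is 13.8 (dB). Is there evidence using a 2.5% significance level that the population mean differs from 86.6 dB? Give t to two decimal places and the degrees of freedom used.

H0: μ = 86.6; H1: μ ≠ 86.6 (one-sample t-test, two-sided).
t = (x̄ − μ₀)/(s/√n) = (93.7 − 86.6)/(13.8/√32) = 2.91
df = n − 1 = 31
Two-sided p-value ≈ 0.007
Since p ≈ 0.007 < α = 0.025, reject H0; the evidence is statistically significant.

t = 2.91, df = 31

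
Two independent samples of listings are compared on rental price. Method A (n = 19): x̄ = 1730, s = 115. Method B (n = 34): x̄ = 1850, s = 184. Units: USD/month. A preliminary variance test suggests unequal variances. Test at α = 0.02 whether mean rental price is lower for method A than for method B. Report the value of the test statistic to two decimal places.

-2.92

Let group 1 = method A, group 2 = method B. H0: μ_1 = μ_2; H1: μ_1 < μ_2 (Welch's two-sample t-test, left-tailed).
t = (x̄_1 − x̄_2)/√(s_1²/n_1 + s_2²/n_2) = (1730 − 1850)/√(115²/19 + 184²/34) = -2.92
Welch–Satterthwaite df ≈ 50.25
p-value = P(T ≤ -2.92) ≈ 0.003
Since p ≈ 0.003 < α = 0.02, reject H0; the data support H1.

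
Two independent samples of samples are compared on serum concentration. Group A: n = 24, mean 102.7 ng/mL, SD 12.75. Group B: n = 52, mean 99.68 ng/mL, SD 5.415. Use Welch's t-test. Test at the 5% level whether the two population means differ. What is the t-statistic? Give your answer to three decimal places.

Let group 1 = group A, group 2 = group B. H0: μ_1 = μ_2; H1: μ_1 ≠ μ_2 (Welch's two-sample t-test, two-sided).
t = (x̄_1 − x̄_2)/√(s_1²/n_1 + s_2²/n_2) = (102.7 − 99.68)/√(12.75²/24 + 5.415²/52) = 1.115
Welch–Satterthwaite df ≈ 26.90
Two-sided p-value ≈ 0.2748
Since p ≈ 0.2748 > α = 0.05, fail to reject H0; the evidence is not statistically significant.

1.115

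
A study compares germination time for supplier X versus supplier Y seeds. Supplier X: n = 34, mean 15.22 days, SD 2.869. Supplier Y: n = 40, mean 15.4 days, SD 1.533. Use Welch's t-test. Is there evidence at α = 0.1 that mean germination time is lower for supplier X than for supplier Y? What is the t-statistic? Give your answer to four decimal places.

-0.3282

Let group 1 = supplier X, group 2 = supplier Y. H0: μ_1 = μ_2; H1: μ_1 < μ_2 (Welch's two-sample t-test, left-tailed).
t = (x̄_1 − x̄_2)/√(s_1²/n_1 + s_2²/n_2) = (15.22 − 15.4)/√(2.869²/34 + 1.533²/40) = -0.3282
Welch–Satterthwaite df ≈ 48.54
p-value = P(T ≤ -0.3282) ≈ 0.372
Since p ≈ 0.372 > α = 0.1, fail to reject H0; the evidence is not statistically significant.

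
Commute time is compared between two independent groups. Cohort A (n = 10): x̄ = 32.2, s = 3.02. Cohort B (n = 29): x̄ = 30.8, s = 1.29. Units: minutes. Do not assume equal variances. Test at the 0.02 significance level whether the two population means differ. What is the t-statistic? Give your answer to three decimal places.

Let group 1 = cohort A, group 2 = cohort B. H0: μ_1 = μ_2; H1: μ_1 ≠ μ_2 (Welch's two-sample t-test, two-sided).
t = (x̄_1 − x̄_2)/√(s_1²/n_1 + s_2²/n_2) = (32.2 − 30.8)/√(3.02²/10 + 1.29²/29) = 1.422
Welch–Satterthwaite df ≈ 10.16
Two-sided p-value ≈ 0.1850
Since p ≈ 0.1850 > α = 0.02, fail to reject H0; the data do not provide sufficient evidence against H0.

1.422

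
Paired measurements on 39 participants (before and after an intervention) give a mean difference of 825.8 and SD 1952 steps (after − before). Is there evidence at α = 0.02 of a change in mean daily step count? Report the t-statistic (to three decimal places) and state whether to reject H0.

t = 2.642; reject H0

H0: μ_d = 0; H1: μ_d ≠ 0 (paired t-test on the differences, two-sided).
t = d̄/(s_d/√n) = 825.8/(1952/√39) = 2.642
df = n − 1 = 38
Two-sided p-value ≈ 0.012
Since p ≈ 0.012 < α = 0.02, reject H0; the evidence is statistically significant.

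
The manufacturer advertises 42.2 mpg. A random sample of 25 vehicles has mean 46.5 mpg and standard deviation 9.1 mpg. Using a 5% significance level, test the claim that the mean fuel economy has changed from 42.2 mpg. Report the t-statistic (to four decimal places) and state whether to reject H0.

t = 2.3626; reject H0

H0: μ = 42.2; H1: μ ≠ 42.2 (one-sample t-test, two-sided).
t = (x̄ − μ₀)/(s/√n) = (46.5 − 42.2)/(9.1/√25) = 2.3626
df = n − 1 = 24
Two-sided p-value ≈ 0.027
Since p ≈ 0.027 < α = 0.05, reject H0; the evidence is statistically significant.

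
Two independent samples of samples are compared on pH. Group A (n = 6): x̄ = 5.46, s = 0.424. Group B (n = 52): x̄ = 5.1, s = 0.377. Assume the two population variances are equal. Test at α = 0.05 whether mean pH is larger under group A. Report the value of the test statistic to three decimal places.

Let group 1 = group A, group 2 = group B. H0: μ_1 = μ_2; H1: μ_1 > μ_2 (two-sample pooled-variance t-test, right-tailed).
s_p² = [(6−1)·0.424² + (52−1)·0.377²]/(6+52−2) = 0.14549
t = (5.46 − 5.1)/√[0.14549·(1/6 + 1/52)] = 2.189
df = n₁ + n₂ − 2 = 56
p-value = P(T ≥ 2.189) ≈ 0.0164
Since p ≈ 0.0164 < α = 0.05, reject H0; the evidence is statistically significant.

2.189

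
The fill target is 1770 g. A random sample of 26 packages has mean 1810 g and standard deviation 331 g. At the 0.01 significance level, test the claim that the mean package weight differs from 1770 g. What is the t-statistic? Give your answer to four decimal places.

0.6162

H0: μ = 1770; H1: μ ≠ 1770 (one-sample t-test, two-sided).
t = (x̄ − μ₀)/(s/√n) = (1810 − 1770)/(331/√26) = 0.6162
df = n − 1 = 25
Two-sided p-value ≈ 0.5433
Since p ≈ 0.5433 > α = 0.01, fail to reject H0; the data do not provide sufficient evidence against H0.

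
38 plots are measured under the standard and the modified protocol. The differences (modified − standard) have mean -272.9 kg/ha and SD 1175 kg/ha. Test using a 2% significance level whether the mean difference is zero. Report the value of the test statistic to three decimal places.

-1.432

H0: μ_d = 0; H1: μ_d ≠ 0 (paired t-test on the differences, two-sided).
t = d̄/(s_d/√n) = -272.9/(1175/√38) = -1.432
df = n − 1 = 37
Two-sided p-value ≈ 0.1606
Since p ≈ 0.1606 > α = 0.02, fail to reject H0; the evidence is not statistically significant.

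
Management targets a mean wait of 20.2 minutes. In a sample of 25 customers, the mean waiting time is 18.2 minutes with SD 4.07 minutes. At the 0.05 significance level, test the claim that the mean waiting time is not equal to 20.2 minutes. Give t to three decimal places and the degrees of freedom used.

H0: μ = 20.2; H1: μ ≠ 20.2 (one-sample t-test, two-sided).
t = (x̄ − μ₀)/(s/√n) = (18.2 − 20.2)/(4.07/√25) = -2.457
df = n − 1 = 24
Two-sided p-value ≈ 0.022
Since p ≈ 0.022 < α = 0.05, reject H0; the evidence is statistically significant.

t = -2.457, df = 24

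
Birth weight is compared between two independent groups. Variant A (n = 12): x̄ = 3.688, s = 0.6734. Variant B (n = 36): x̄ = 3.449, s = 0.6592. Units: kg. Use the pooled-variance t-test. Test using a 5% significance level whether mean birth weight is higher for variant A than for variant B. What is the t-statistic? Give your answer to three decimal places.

1.082

Let group 1 = variant A, group 2 = variant B. H0: μ_1 = μ_2; H1: μ_1 > μ_2 (two-sample pooled-variance t-test, right-tailed).
s_p² = [(12−1)·0.6734² + (36−1)·0.6592²]/(12+36−2) = 0.43907
t = (3.688 − 3.449)/√[0.43907·(1/12 + 1/36)] = 1.082
df = n₁ + n₂ − 2 = 46
p-value = P(T ≥ 1.082) ≈ 0.142
Since p ≈ 0.142 > α = 0.05, fail to reject H0; the evidence is not statistically significant.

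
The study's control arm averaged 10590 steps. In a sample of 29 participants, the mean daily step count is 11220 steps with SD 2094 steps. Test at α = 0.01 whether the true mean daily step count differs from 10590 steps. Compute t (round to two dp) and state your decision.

H0: μ = 10590; H1: μ ≠ 10590 (one-sample t-test, two-sided).
t = (x̄ − μ₀)/(s/√n) = (11220 − 10590)/(2094/√29) = 1.62
df = n − 1 = 28
Two-sided p-value ≈ 0.1164
Since p ≈ 0.1164 > α = 0.01, fail to reject H0; the evidence is not statistically significant.

t = 1.62; fail to reject H0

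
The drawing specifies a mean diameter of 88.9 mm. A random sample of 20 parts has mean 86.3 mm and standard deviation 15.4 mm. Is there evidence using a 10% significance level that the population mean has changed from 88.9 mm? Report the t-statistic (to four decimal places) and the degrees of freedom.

H0: μ = 88.9; H1: μ ≠ 88.9 (one-sample t-test, two-sided).
t = (x̄ − μ₀)/(s/√n) = (86.3 − 88.9)/(15.4/√20) = -0.7550
df = n − 1 = 19
Two-sided p-value ≈ 0.4595
Since p ≈ 0.4595 > α = 0.1, fail to reject H0; the evidence is not statistically significant.

t = -0.7550, df = 19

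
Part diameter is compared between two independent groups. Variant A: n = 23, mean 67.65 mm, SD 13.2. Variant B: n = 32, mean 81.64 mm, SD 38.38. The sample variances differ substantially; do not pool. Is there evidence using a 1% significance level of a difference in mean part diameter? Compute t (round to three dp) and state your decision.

Let group 1 = variant A, group 2 = variant B. H0: μ_1 = μ_2; H1: μ_1 ≠ μ_2 (Welch's two-sample t-test, two-sided).
t = (x̄_1 − x̄_2)/√(s_1²/n_1 + s_2²/n_2) = (67.65 − 81.64)/√(13.2²/23 + 38.38²/32) = -1.911
Welch–Satterthwaite df ≈ 40.50
Two-sided p-value ≈ 0.063
Since p ≈ 0.063 > α = 0.01, fail to reject H0; the evidence is not statistically significant.

t = -1.911; fail to reject H0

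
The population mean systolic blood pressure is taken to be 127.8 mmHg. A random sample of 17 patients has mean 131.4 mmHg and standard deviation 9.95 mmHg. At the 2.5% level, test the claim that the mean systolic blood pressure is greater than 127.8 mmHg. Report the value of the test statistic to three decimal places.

1.492

H0: μ = 127.8; H1: μ > 127.8 (one-sample t-test, right-tailed).
t = (x̄ − μ₀)/(s/√n) = (131.4 − 127.8)/(9.95/√17) = 1.492
df = n − 1 = 16
p-value = P(T ≥ 1.492) ≈ 0.0776
Since p ≈ 0.0776 > α = 0.025, fail to reject H0; the data do not provide sufficient evidence against H0.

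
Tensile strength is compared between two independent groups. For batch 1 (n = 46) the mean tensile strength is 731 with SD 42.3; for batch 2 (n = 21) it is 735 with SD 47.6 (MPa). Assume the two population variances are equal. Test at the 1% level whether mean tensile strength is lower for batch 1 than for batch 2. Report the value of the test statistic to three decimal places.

Let group 1 = batch 1, group 2 = batch 2. H0: μ_1 = μ_2; H1: μ_1 < μ_2 (two-sample pooled-variance t-test, left-tailed).
s_p² = [(46−1)·42.3² + (21−1)·47.6²]/(46+21−2) = 1935.9
t = (731 − 735)/√[1935.9·(1/46 + 1/21)] = -0.345
df = n₁ + n₂ − 2 = 65
p-value = P(T ≤ -0.345) ≈ 0.3655
Since p ≈ 0.3655 > α = 0.01, fail to reject H0; the data do not provide sufficient evidence against H0.

-0.345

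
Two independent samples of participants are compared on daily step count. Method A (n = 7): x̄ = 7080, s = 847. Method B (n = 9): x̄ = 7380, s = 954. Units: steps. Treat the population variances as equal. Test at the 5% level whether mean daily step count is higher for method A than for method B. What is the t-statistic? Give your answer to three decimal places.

Let group 1 = method A, group 2 = method B. H0: μ_1 = μ_2; H1: μ_1 > μ_2 (two-sample pooled-variance t-test, right-tailed).
s_p² = [(7−1)·847² + (9−1)·954²]/(7+9−2) = 827527
t = (7080 − 7380)/√[827527·(1/7 + 1/9)] = -0.654
df = n₁ + n₂ − 2 = 14
p-value = P(T ≥ -0.654) ≈ 0.7383
Since p ≈ 0.7383 > α = 0.05, fail to reject H0; the evidence is not statistically significant.

-0.654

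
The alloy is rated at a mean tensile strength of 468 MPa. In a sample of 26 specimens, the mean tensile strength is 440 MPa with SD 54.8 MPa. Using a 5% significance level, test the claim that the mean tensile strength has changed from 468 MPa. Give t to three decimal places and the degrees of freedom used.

H0: μ = 468; H1: μ ≠ 468 (one-sample t-test, two-sided).
t = (x̄ − μ₀)/(s/√n) = (440 − 468)/(54.8/√26) = -2.605
df = n − 1 = 25
Two-sided p-value ≈ 0.0152
Since p ≈ 0.0152 < α = 0.05, reject H0; the data support H1.

t = -2.605, df = 25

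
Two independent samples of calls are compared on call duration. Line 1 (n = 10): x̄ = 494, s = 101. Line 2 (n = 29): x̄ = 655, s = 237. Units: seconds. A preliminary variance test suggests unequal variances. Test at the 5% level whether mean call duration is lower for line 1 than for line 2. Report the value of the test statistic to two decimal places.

-2.96

Let group 1 = line 1, group 2 = line 2. H0: μ_1 = μ_2; H1: μ_1 < μ_2 (Welch's two-sample t-test, left-tailed).
t = (x̄_1 − x̄_2)/√(s_1²/n_1 + s_2²/n_2) = (494 − 655)/√(101²/10 + 237²/29) = -2.96
Welch–Satterthwaite df ≈ 35.03
p-value = P(T ≤ -2.96) ≈ 0.0027
Since p ≈ 0.0027 < α = 0.05, reject H0; the evidence is statistically significant.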